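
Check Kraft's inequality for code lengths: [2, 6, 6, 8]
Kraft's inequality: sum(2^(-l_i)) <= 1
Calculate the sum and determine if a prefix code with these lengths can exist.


Sum = 2^(-2) + 2^(-6) + 2^(-6) + 2^(-8)
    = 0.25 + 0.015625 + 0.015625 + 0.00390625
    = 73/256 = 0.28515625
Since 0.28515625 <= 1, Kraft's inequality IS satisfied.
A prefix code with these lengths CAN exist.

Kraft sum = 0.28515625. Satisfied.


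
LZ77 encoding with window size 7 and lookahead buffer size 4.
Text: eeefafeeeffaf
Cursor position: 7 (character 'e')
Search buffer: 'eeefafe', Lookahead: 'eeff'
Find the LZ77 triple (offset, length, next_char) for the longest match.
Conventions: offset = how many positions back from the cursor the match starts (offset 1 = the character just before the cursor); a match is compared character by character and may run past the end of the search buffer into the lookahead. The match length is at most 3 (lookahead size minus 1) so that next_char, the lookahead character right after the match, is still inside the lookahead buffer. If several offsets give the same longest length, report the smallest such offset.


Try each offset into the search buffer:
  offset=1 (pos 6, char 'e'): match length 2
  offset=2 (pos 5, char 'f'): match length 0
  offset=3 (pos 4, char 'a'): match length 0
  offset=4 (pos 3, char 'f'): match length 0
  offset=5 (pos 2, char 'e'): match length 1
  offset=6 (pos 1, char 'e'): match length 3
  offset=7 (pos 0, char 'e'): match length 2
Longest match has length 3 at offset 6.
next_char = character at position 7 + 3 = 10 -> 'f'

Best match: offset=6, length=3 (matching 'eef' starting at position 1)
LZ77 triple: (6, 3, 'f')


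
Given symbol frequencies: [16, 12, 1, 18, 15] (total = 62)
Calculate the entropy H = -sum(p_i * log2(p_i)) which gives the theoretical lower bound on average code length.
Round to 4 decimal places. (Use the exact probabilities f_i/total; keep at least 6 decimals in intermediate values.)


Per-symbol terms -p_i * log2(p_i) with p_i = f_i/62:
  p = 16/62 = 0.258065: log2(p) = -1.954196, -p*log2(p) = 0.504309
  p = 12/62 = 0.193548: log2(p) = -2.369234, -p*log2(p) = 0.458561
  p = 1/62 = 0.016129: log2(p) = -5.954196, -p*log2(p) = 0.096035
  p = 18/62 = 0.290323: log2(p) = -1.784271, -p*log2(p) = 0.518014
  p = 15/62 = 0.241935: log2(p) = -2.047306, -p*log2(p) = 0.495316
H = 0.504309 + 0.458561 + 0.096035 + 0.518014 + 0.495316 = 2.072235

H = 2.0722 bits/symbol


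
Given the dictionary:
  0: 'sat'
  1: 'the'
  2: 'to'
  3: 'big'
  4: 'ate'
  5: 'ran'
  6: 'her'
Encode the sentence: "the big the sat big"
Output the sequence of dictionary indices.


Look up each word in the dictionary:
  'the' -> 1
  'big' -> 3
  'the' -> 1
  'sat' -> 0
  'big' -> 3

Encoded: [1, 3, 1, 0, 3]


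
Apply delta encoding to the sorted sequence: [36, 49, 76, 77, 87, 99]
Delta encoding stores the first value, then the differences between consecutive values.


First value: 36
Deltas:
  49 - 36 = 13
  76 - 49 = 27
  77 - 76 = 1
  87 - 77 = 10
  99 - 87 = 12


Delta encoded: [36, 13, 27, 1, 10, 12]


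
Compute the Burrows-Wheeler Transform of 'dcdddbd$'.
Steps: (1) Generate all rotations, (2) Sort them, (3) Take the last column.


Rotations (sorted):
  0: $dcdddbd -> last char: d
  1: bd$dcddd -> last char: d
  2: cdddbd$d -> last char: d
  3: d$dcdddb -> last char: b
  4: dbd$dcdd -> last char: d
  5: dcdddbd$ -> last char: $
  6: ddbd$dcd -> last char: d
  7: dddbd$dc -> last char: c


BWT = dddbd$dc


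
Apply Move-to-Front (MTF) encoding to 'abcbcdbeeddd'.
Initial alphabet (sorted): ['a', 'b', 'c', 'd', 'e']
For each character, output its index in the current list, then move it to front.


MTF encoding:
'a': index 0 in ['a', 'b', 'c', 'd', 'e'] -> ['a', 'b', 'c', 'd', 'e']
'b': index 1 in ['a', 'b', 'c', 'd', 'e'] -> ['b', 'a', 'c', 'd', 'e']
'c': index 2 in ['b', 'a', 'c', 'd', 'e'] -> ['c', 'b', 'a', 'd', 'e']
'b': index 1 in ['c', 'b', 'a', 'd', 'e'] -> ['b', 'c', 'a', 'd', 'e']
'c': index 1 in ['b', 'c', 'a', 'd', 'e'] -> ['c', 'b', 'a', 'd', 'e']
'd': index 3 in ['c', 'b', 'a', 'd', 'e'] -> ['d', 'c', 'b', 'a', 'e']
'b': index 2 in ['d', 'c', 'b', 'a', 'e'] -> ['b', 'd', 'c', 'a', 'e']
'e': index 4 in ['b', 'd', 'c', 'a', 'e'] -> ['e', 'b', 'd', 'c', 'a']
'e': index 0 in ['e', 'b', 'd', 'c', 'a'] -> ['e', 'b', 'd', 'c', 'a']
'd': index 2 in ['e', 'b', 'd', 'c', 'a'] -> ['d', 'e', 'b', 'c', 'a']
'd': index 0 in ['d', 'e', 'b', 'c', 'a'] -> ['d', 'e', 'b', 'c', 'a']
'd': index 0 in ['d', 'e', 'b', 'c', 'a'] -> ['d', 'e', 'b', 'c', 'a']


Output: [0, 1, 2, 1, 1, 3, 2, 4, 0, 2, 0, 0]


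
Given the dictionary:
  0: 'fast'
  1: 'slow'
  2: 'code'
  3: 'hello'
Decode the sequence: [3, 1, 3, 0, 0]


Look up each index in the dictionary:
  3 -> 'hello'
  1 -> 'slow'
  3 -> 'hello'
  0 -> 'fast'
  0 -> 'fast'

Decoded: "hello slow hello fast fast"


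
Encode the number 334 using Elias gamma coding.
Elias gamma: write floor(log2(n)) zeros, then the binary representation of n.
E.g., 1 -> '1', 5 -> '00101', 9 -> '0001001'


num_bits = floor(log2(334)) + 1 = 9
leading_zeros = num_bits - 1 = 8
binary(334) = 101001110

Elias gamma(334) = '00000000' + '101001110' = 00000000101001110 (17 bits)


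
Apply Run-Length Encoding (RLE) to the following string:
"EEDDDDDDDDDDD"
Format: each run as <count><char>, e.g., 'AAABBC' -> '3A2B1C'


Scanning runs left to right:
  i=0: run of 'E' x 2 -> '2E'
  i=2: run of 'D' x 11 -> '11D'

RLE = 2E11D


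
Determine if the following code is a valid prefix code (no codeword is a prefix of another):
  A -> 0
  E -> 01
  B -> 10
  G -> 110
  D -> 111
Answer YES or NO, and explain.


Checking each pair (does one codeword prefix another?):
  A='0' vs E='01': prefix -- VIOLATION

NO -- this is NOT a valid prefix code. A (0) is a prefix of E (01).


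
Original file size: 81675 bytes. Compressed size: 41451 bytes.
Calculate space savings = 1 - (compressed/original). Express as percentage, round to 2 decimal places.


ratio = compressed/original = 41451/81675 = 0.507511
savings = 1 - ratio = 1 - 0.507511 = 0.492489
as a percentage: 0.492489 * 100 = 49.25%

Space savings = 1 - 41451/81675 = 49.25%


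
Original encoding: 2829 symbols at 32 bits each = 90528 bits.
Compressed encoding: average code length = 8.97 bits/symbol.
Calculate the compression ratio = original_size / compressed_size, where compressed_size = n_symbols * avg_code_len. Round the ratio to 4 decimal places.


original_size = n_symbols * orig_bits = 2829 * 32 = 90528 bits
compressed_size = n_symbols * avg_code_len = 2829 * 8.97 = 25376.13 bits
ratio = original_size / compressed_size = 90528 / 25376.13 = 3.5674

Compression ratio = 3.5674


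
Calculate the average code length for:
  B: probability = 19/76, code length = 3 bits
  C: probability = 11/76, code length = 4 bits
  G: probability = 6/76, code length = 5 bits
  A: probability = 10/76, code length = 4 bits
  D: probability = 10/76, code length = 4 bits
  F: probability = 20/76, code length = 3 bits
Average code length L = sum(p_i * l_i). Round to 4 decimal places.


Weighted contributions p_i * l_i:
  B: (19/76) * 3 = 57/76
  C: (11/76) * 4 = 44/76
  G: (6/76) * 5 = 30/76
  A: (10/76) * 4 = 40/76
  D: (10/76) * 4 = 40/76
  F: (20/76) * 3 = 60/76
Sum = (57 + 44 + 30 + 40 + 40 + 60)/76 = 271/76

L = 271/76 = 3.5658 bits/symbol


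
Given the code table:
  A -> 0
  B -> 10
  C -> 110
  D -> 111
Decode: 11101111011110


Decoding:
111 -> D
0 -> A
111 -> D
10 -> B
111 -> D
10 -> B


Result: DADBDB


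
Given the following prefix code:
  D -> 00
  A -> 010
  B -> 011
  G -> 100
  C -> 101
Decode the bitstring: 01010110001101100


Decoding step by step:
Bits 010 -> A
Bits 101 -> C
Bits 100 -> G
Bits 011 -> B
Bits 011 -> B
Bits 00 -> D


Decoded message: ACGBBD


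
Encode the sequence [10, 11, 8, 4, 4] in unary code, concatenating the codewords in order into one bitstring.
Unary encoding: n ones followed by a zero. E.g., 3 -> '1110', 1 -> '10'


Encode each number as n ones followed by a terminating 0:
  10 -> 11111111110 (11 bits)
  11 -> 111111111110 (12 bits)
  8 -> 111111110 (9 bits)
  4 -> 11110 (5 bits)
  4 -> 11110 (5 bits)
Total length = 11 + 12 + 9 + 5 + 5 = 42 bits.

Unary([10, 11, 8, 4, 4]) = 111111111101111111111101111111101111011110 (42 bits)


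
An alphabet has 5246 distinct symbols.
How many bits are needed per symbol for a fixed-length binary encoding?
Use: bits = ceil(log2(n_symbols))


log2(5246) = 12.357
Bracket: 2^12 = 4096 < 5246 <= 2^13 = 8192
So ceil(log2(5246)) = 13

bits = ceil(log2(5246)) = ceil(12.357) = 13 bits


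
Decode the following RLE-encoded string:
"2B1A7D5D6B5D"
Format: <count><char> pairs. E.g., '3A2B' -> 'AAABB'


Expanding each <count><char> pair:
  2B -> 'BB'
  1A -> 'A'
  7D -> 'DDDDDDD'
  5D -> 'DDDDD'
  6B -> 'BBBBBB'
  5D -> 'DDDDD'

Decoded = BBADDDDDDDDDDDDBBBBBBDDDDD


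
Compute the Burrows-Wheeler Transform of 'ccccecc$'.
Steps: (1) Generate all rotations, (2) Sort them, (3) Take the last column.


Rotations (sorted):
  0: $ccccecc -> last char: c
  1: c$ccccec -> last char: c
  2: cc$cccce -> last char: e
  3: ccccecc$ -> last char: $
  4: cccecc$c -> last char: c
  5: ccecc$cc -> last char: c
  6: cecc$ccc -> last char: c
  7: ecc$cccc -> last char: c


BWT = cce$cccc


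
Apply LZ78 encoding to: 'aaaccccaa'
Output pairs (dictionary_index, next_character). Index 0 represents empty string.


LZ78 encoding steps:
Dictionary: {0: ''}
Step 1: w='' (idx 0), next='a' -> output (0, 'a'), add 'a' as idx 1
Step 2: w='a' (idx 1), next='a' -> output (1, 'a'), add 'aa' as idx 2
Step 3: w='' (idx 0), next='c' -> output (0, 'c'), add 'c' as idx 3
Step 4: w='c' (idx 3), next='c' -> output (3, 'c'), add 'cc' as idx 4
Step 5: w='c' (idx 3), next='a' -> output (3, 'a'), add 'ca' as idx 5
Step 6: w='a' (idx 1), end of input -> output (1, '')


Encoded: [(0, 'a'), (1, 'a'), (0, 'c'), (3, 'c'), (3, 'a'), (1, '')]


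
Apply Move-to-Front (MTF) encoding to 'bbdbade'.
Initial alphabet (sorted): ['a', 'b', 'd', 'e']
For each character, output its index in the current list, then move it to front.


MTF encoding:
'b': index 1 in ['a', 'b', 'd', 'e'] -> ['b', 'a', 'd', 'e']
'b': index 0 in ['b', 'a', 'd', 'e'] -> ['b', 'a', 'd', 'e']
'd': index 2 in ['b', 'a', 'd', 'e'] -> ['d', 'b', 'a', 'e']
'b': index 1 in ['d', 'b', 'a', 'e'] -> ['b', 'd', 'a', 'e']
'a': index 2 in ['b', 'd', 'a', 'e'] -> ['a', 'b', 'd', 'e']
'd': index 2 in ['a', 'b', 'd', 'e'] -> ['d', 'a', 'b', 'e']
'e': index 3 in ['d', 'a', 'b', 'e'] -> ['e', 'd', 'a', 'b']


Output: [1, 0, 2, 1, 2, 2, 3]


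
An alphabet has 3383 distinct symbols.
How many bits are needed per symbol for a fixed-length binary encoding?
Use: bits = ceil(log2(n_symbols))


log2(3383) = 11.7241
Bracket: 2^11 = 2048 < 3383 <= 2^12 = 4096
So ceil(log2(3383)) = 12

bits = ceil(log2(3383)) = ceil(11.7241) = 12 bits


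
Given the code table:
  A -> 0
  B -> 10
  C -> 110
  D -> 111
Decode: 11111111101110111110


Decoding:
111 -> D
111 -> D
111 -> D
0 -> A
111 -> D
0 -> A
111 -> D
110 -> C


Result: DDDADADC


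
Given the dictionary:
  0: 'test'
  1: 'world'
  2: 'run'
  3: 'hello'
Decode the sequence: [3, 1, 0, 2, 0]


Look up each index in the dictionary:
  3 -> 'hello'
  1 -> 'world'
  0 -> 'test'
  2 -> 'run'
  0 -> 'test'

Decoded: "hello world test run test"


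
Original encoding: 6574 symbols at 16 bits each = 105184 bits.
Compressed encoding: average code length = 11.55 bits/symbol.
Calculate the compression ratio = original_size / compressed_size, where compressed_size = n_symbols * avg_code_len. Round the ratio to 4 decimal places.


original_size = n_symbols * orig_bits = 6574 * 16 = 105184 bits
compressed_size = n_symbols * avg_code_len = 6574 * 11.55 = 75929.7 bits
ratio = original_size / compressed_size = 105184 / 75929.7 = 1.3853

Compression ratio = 1.3853


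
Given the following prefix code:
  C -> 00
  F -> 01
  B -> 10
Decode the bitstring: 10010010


Decoding step by step:
Bits 10 -> B
Bits 01 -> F
Bits 00 -> C
Bits 10 -> B


Decoded message: BFCB


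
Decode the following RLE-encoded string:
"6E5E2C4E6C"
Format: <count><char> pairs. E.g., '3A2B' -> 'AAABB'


Expanding each <count><char> pair:
  6E -> 'EEEEEE'
  5E -> 'EEEEE'
  2C -> 'CC'
  4E -> 'EEEE'
  6C -> 'CCCCCC'

Decoded = EEEEEEEEEEECCEEEECCCCCC


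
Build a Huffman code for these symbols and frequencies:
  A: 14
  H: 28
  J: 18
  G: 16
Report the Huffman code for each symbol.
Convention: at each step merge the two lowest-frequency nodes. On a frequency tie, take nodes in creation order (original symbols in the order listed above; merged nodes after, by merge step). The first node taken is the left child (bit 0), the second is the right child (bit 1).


Huffman tree construction:
Step 1: Merge A(14) + G(16) = 30
Step 2: Merge J(18) + H(28) = 46
Step 3: Merge (A+G)(30) + (J+H)(46) = 76
Read each symbol's code off the tree from the root (left child = 0, right child = 1).

Codes:
  A: 00 (length 2)
  H: 11 (length 2)
  J: 10 (length 2)
  G: 01 (length 2)
Average code length: 152/76 = 2.0000 bits/symbol


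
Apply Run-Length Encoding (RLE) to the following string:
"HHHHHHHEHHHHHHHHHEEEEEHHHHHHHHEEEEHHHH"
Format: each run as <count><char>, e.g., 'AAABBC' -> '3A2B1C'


Scanning runs left to right:
  i=0: run of 'H' x 7 -> '7H'
  i=7: run of 'E' x 1 -> '1E'
  i=8: run of 'H' x 9 -> '9H'
  i=17: run of 'E' x 5 -> '5E'
  i=22: run of 'H' x 8 -> '8H'
  i=30: run of 'E' x 4 -> '4E'
  i=34: run of 'H' x 4 -> '4H'

RLE = 7H1E9H5E8H4E4H


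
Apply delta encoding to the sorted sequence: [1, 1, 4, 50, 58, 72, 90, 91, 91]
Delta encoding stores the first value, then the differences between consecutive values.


First value: 1
Deltas:
  1 - 1 = 0
  4 - 1 = 3
  50 - 4 = 46
  58 - 50 = 8
  72 - 58 = 14
  90 - 72 = 18
  91 - 90 = 1
  91 - 91 = 0


Delta encoded: [1, 0, 3, 46, 8, 14, 18, 1, 0]


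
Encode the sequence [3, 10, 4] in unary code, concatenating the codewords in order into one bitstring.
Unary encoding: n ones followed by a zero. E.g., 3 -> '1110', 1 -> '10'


Encode each number as n ones followed by a terminating 0:
  3 -> 1110 (4 bits)
  10 -> 11111111110 (11 bits)
  4 -> 11110 (5 bits)
Total length = 4 + 11 + 5 = 20 bits.

Unary([3, 10, 4]) = 11101111111111011110 (20 bits)


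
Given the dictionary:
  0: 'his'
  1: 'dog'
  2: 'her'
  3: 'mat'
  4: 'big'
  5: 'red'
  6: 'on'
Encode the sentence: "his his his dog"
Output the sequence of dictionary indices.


Look up each word in the dictionary:
  'his' -> 0
  'his' -> 0
  'his' -> 0
  'dog' -> 1

Encoded: [0, 0, 0, 1]


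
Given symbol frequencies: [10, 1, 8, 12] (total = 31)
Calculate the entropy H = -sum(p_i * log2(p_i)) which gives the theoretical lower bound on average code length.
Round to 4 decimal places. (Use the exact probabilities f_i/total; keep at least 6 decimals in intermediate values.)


Per-symbol terms -p_i * log2(p_i) with p_i = f_i/31:
  p = 10/31 = 0.322581: log2(p) = -1.632268, -p*log2(p) = 0.526538
  p = 1/31 = 0.032258: log2(p) = -4.954196, -p*log2(p) = 0.159813
  p = 8/31 = 0.258065: log2(p) = -1.954196, -p*log2(p) = 0.504309
  p = 12/31 = 0.387097: log2(p) = -1.369234, -p*log2(p) = 0.530026
H = 0.526538 + 0.159813 + 0.504309 + 0.530026 = 1.720686

H = 1.7207 bits/symbol


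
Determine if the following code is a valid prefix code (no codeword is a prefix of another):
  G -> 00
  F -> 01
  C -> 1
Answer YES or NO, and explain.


Checking each pair (does one codeword prefix another?):
  G='00' vs F='01': no prefix
  G='00' vs C='1': no prefix
  F='01' vs G='00': no prefix
  F='01' vs C='1': no prefix
  C='1' vs G='00': no prefix
  C='1' vs F='01': no prefix
No violation found over all pairs.

YES -- this is a valid prefix code. No codeword is a prefix of any other codeword.


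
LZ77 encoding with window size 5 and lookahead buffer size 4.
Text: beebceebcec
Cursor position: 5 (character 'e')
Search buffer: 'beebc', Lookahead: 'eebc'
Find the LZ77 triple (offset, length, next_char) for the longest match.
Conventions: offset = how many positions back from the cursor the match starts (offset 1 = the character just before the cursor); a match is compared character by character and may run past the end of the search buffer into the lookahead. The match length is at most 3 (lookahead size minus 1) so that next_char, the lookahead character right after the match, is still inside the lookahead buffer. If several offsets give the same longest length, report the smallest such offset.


Try each offset into the search buffer:
  offset=1 (pos 4, char 'c'): match length 0
  offset=2 (pos 3, char 'b'): match length 0
  offset=3 (pos 2, char 'e'): match length 1
  offset=4 (pos 1, char 'e'): match length 3
  offset=5 (pos 0, char 'b'): match length 0
Longest match has length 3 at offset 4.
next_char = character at position 5 + 3 = 8 -> 'c'

Best match: offset=4, length=3 (matching 'eeb' starting at position 1)
LZ77 triple: (4, 3, 'c')


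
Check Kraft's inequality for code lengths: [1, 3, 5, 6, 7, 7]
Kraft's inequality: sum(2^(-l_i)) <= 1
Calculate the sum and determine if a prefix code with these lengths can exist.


Sum = 2^(-1) + 2^(-3) + 2^(-5) + 2^(-6) + 2^(-7) + 2^(-7)
    = 0.5 + 0.125 + 0.03125 + 0.015625 + 0.0078125 + 0.0078125
    = 88/128 = 0.6875
Since 0.6875 <= 1, Kraft's inequality IS satisfied.
A prefix code with these lengths CAN exist.

Kraft sum = 0.6875. Satisfied.


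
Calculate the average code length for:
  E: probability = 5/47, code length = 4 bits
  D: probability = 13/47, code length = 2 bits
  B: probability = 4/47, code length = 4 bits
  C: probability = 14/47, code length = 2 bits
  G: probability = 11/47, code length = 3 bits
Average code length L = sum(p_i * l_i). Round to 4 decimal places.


Weighted contributions p_i * l_i:
  E: (5/47) * 4 = 20/47
  D: (13/47) * 2 = 26/47
  B: (4/47) * 4 = 16/47
  C: (14/47) * 2 = 28/47
  G: (11/47) * 3 = 33/47
Sum = (20 + 26 + 16 + 28 + 33)/47 = 123/47

L = 123/47 = 2.6170 bits/symbol


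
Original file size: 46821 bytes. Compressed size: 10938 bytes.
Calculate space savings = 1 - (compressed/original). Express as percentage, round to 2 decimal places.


ratio = compressed/original = 10938/46821 = 0.233613
savings = 1 - ratio = 1 - 0.233613 = 0.766387
as a percentage: 0.766387 * 100 = 76.64%

Space savings = 1 - 10938/46821 = 76.64%


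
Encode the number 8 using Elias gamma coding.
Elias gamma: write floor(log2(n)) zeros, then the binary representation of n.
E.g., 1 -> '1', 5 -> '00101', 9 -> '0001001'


num_bits = floor(log2(8)) + 1 = 4
leading_zeros = num_bits - 1 = 3
binary(8) = 1000

Elias gamma(8) = '000' + '1000' = 0001000 (7 bits)


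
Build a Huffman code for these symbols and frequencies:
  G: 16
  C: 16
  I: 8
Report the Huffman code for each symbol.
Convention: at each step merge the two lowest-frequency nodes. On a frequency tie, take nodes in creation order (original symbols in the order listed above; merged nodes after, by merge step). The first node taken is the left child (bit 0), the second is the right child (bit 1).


Huffman tree construction:
Step 1: Merge I(8) + G(16) = 24
Step 2: Merge C(16) + (I+G)(24) = 40
Read each symbol's code off the tree from the root (left child = 0, right child = 1).

Codes:
  G: 11 (length 2)
  C: 0 (length 1)
  I: 10 (length 2)
Average code length: 64/40 = 1.6000 bits/symbol


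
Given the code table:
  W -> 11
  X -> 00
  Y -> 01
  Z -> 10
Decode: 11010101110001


Decoding:
11 -> W
01 -> Y
01 -> Y
01 -> Y
11 -> W
00 -> X
01 -> Y


Result: WYYYWXY


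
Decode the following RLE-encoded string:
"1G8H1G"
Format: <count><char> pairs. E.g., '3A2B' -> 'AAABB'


Expanding each <count><char> pair:
  1G -> 'G'
  8H -> 'HHHHHHHH'
  1G -> 'G'

Decoded = GHHHHHHHHG


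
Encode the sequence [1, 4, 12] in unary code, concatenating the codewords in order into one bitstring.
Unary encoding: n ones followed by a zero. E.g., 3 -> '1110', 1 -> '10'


Encode each number as n ones followed by a terminating 0:
  1 -> 10 (2 bits)
  4 -> 11110 (5 bits)
  12 -> 1111111111110 (13 bits)
Total length = 2 + 5 + 13 = 20 bits.

Unary([1, 4, 12]) = 10111101111111111110 (20 bits)


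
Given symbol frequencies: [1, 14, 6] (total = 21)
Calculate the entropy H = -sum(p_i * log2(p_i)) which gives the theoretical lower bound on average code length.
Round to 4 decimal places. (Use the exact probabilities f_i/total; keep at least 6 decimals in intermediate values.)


Per-symbol terms -p_i * log2(p_i) with p_i = f_i/21:
  p = 1/21 = 0.047619: log2(p) = -4.392317, -p*log2(p) = 0.209158
  p = 14/21 = 0.666667: log2(p) = -0.584963, -p*log2(p) = 0.389975
  p = 6/21 = 0.285714: log2(p) = -1.807355, -p*log2(p) = 0.516387
H = 0.209158 + 0.389975 + 0.516387 = 1.115520

H = 1.1155 bits/symbol


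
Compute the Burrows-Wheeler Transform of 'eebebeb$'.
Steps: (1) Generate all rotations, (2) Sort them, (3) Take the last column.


Rotations (sorted):
  0: $eebebeb -> last char: b
  1: b$eebebe -> last char: e
  2: beb$eebe -> last char: e
  3: bebeb$ee -> last char: e
  4: eb$eebeb -> last char: b
  5: ebeb$eeb -> last char: b
  6: ebebeb$e -> last char: e
  7: eebebeb$ -> last char: $


BWT = beeebbe$


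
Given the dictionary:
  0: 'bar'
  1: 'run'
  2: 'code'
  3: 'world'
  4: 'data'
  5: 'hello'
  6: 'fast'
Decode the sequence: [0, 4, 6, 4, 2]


Look up each index in the dictionary:
  0 -> 'bar'
  4 -> 'data'
  6 -> 'fast'
  4 -> 'data'
  2 -> 'code'

Decoded: "bar data fast data code"


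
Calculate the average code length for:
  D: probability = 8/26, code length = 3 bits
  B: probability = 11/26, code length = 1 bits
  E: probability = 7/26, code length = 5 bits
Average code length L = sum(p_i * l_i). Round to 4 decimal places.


Weighted contributions p_i * l_i:
  D: (8/26) * 3 = 24/26
  B: (11/26) * 1 = 11/26
  E: (7/26) * 5 = 35/26
Sum = (24 + 11 + 35)/26 = 70/26

L = 70/26 = 2.6923 bits/symbol


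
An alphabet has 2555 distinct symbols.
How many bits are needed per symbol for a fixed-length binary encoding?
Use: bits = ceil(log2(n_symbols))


log2(2555) = 11.3191
Bracket: 2^11 = 2048 < 2555 <= 2^12 = 4096
So ceil(log2(2555)) = 12

bits = ceil(log2(2555)) = ceil(11.3191) = 12 bits


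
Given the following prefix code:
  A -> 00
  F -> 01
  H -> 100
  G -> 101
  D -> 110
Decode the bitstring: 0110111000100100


Decoding step by step:
Bits 01 -> F
Bits 101 -> G
Bits 110 -> D
Bits 00 -> A
Bits 100 -> H
Bits 100 -> H


Decoded message: FGDAHH


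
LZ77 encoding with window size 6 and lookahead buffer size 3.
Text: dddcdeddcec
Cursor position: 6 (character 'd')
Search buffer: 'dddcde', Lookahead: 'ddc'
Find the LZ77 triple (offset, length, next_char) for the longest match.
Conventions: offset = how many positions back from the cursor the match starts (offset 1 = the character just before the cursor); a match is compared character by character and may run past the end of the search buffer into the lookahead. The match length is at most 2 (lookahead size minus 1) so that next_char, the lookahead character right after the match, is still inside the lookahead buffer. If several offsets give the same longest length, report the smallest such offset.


Try each offset into the search buffer:
  offset=1 (pos 5, char 'e'): match length 0
  offset=2 (pos 4, char 'd'): match length 1
  offset=3 (pos 3, char 'c'): match length 0
  offset=4 (pos 2, char 'd'): match length 1
  offset=5 (pos 1, char 'd'): match length 2
  offset=6 (pos 0, char 'd'): match length 2
Longest match has length 2, found at offsets 5, 6; take the smallest, offset 5.
next_char = character at position 6 + 2 = 8 -> 'c'

Best match: offset=5, length=2 (matching 'dd' starting at position 1)
LZ77 triple: (5, 2, 'c')


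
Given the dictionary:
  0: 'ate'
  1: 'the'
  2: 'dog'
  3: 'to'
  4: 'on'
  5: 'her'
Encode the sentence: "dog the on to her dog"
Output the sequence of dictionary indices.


Look up each word in the dictionary:
  'dog' -> 2
  'the' -> 1
  'on' -> 4
  'to' -> 3
  'her' -> 5
  'dog' -> 2

Encoded: [2, 1, 4, 3, 5, 2]


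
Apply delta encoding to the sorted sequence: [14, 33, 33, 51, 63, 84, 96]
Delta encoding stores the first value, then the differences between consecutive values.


First value: 14
Deltas:
  33 - 14 = 19
  33 - 33 = 0
  51 - 33 = 18
  63 - 51 = 12
  84 - 63 = 21
  96 - 84 = 12


Delta encoded: [14, 19, 0, 18, 12, 21, 12]


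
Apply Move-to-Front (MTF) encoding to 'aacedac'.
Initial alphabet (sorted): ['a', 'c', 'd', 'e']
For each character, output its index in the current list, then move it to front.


MTF encoding:
'a': index 0 in ['a', 'c', 'd', 'e'] -> ['a', 'c', 'd', 'e']
'a': index 0 in ['a', 'c', 'd', 'e'] -> ['a', 'c', 'd', 'e']
'c': index 1 in ['a', 'c', 'd', 'e'] -> ['c', 'a', 'd', 'e']
'e': index 3 in ['c', 'a', 'd', 'e'] -> ['e', 'c', 'a', 'd']
'd': index 3 in ['e', 'c', 'a', 'd'] -> ['d', 'e', 'c', 'a']
'a': index 3 in ['d', 'e', 'c', 'a'] -> ['a', 'd', 'e', 'c']
'c': index 3 in ['a', 'd', 'e', 'c'] -> ['c', 'a', 'd', 'e']


Output: [0, 0, 1, 3, 3, 3, 3]


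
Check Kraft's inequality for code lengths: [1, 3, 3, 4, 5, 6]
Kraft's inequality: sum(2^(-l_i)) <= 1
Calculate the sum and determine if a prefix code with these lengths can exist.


Sum = 2^(-1) + 2^(-3) + 2^(-3) + 2^(-4) + 2^(-5) + 2^(-6)
    = 0.5 + 0.125 + 0.125 + 0.0625 + 0.03125 + 0.015625
    = 55/64 = 0.859375
Since 0.859375 <= 1, Kraft's inequality IS satisfied.
A prefix code with these lengths CAN exist.

Kraft sum = 0.859375. Satisfied.


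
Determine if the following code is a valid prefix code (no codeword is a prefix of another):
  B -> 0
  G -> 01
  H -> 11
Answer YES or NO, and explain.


Checking each pair (does one codeword prefix another?):
  B='0' vs G='01': prefix -- VIOLATION

NO -- this is NOT a valid prefix code. B (0) is a prefix of G (01).


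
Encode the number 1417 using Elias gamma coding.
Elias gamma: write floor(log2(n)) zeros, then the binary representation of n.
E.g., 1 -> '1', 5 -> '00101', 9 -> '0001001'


num_bits = floor(log2(1417)) + 1 = 11
leading_zeros = num_bits - 1 = 10
binary(1417) = 10110001001

Elias gamma(1417) = '0000000000' + '10110001001' = 000000000010110001001 (21 bits)


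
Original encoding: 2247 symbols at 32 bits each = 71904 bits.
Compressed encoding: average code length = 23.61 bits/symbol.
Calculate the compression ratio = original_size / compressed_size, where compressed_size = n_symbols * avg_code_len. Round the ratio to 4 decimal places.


original_size = n_symbols * orig_bits = 2247 * 32 = 71904 bits
compressed_size = n_symbols * avg_code_len = 2247 * 23.61 = 53051.67 bits
ratio = original_size / compressed_size = 71904 / 53051.67 = 1.3554

Compression ratio = 1.3554


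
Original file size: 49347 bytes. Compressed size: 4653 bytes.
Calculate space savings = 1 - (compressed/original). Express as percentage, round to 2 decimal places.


ratio = compressed/original = 4653/49347 = 0.094291
savings = 1 - ratio = 1 - 0.094291 = 0.905709
as a percentage: 0.905709 * 100 = 90.57%

Space savings = 1 - 4653/49347 = 90.57%


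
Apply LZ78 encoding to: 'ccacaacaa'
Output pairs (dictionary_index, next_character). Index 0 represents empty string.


LZ78 encoding steps:
Dictionary: {0: ''}
Step 1: w='' (idx 0), next='c' -> output (0, 'c'), add 'c' as idx 1
Step 2: w='c' (idx 1), next='a' -> output (1, 'a'), add 'ca' as idx 2
Step 3: w='ca' (idx 2), next='a' -> output (2, 'a'), add 'caa' as idx 3
Step 4: w='caa' (idx 3), end of input -> output (3, '')


Encoded: [(0, 'c'), (1, 'a'), (2, 'a'), (3, '')]


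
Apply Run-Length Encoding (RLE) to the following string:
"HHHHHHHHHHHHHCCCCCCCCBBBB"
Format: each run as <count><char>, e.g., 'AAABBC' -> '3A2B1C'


Scanning runs left to right:
  i=0: run of 'H' x 13 -> '13H'
  i=13: run of 'C' x 8 -> '8C'
  i=21: run of 'B' x 4 -> '4B'

RLE = 13H8C4B


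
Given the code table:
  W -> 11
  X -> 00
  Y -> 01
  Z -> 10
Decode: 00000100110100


Decoding:
00 -> X
00 -> X
01 -> Y
00 -> X
11 -> W
01 -> Y
00 -> X


Result: XXYXWYX


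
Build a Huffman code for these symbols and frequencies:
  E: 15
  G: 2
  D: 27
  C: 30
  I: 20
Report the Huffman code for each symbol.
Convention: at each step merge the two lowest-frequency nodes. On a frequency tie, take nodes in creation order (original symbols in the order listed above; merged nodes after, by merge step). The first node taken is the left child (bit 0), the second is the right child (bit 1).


Huffman tree construction:
Step 1: Merge G(2) + E(15) = 17
Step 2: Merge (G+E)(17) + I(20) = 37
Step 3: Merge D(27) + C(30) = 57
Step 4: Merge ((G+E)+I)(37) + (D+C)(57) = 94
Read each symbol's code off the tree from the root (left child = 0, right child = 1).

Codes:
  E: 001 (length 3)
  G: 000 (length 3)
  D: 10 (length 2)
  C: 11 (length 2)
  I: 01 (length 2)
Average code length: 205/94 = 2.1809 bits/symbol


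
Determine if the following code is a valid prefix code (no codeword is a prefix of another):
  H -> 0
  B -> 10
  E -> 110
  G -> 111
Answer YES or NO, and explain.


Checking each pair (does one codeword prefix another?):
  H='0' vs B='10': no prefix
  H='0' vs E='110': no prefix
  H='0' vs G='111': no prefix
  B='10' vs H='0': no prefix
  B='10' vs E='110': no prefix
  B='10' vs G='111': no prefix
  E='110' vs H='0': no prefix
  E='110' vs B='10': no prefix
  E='110' vs G='111': no prefix
  G='111' vs H='0': no prefix
  G='111' vs B='10': no prefix
  G='111' vs E='110': no prefix
No violation found over all pairs.

YES -- this is a valid prefix code. No codeword is a prefix of any other codeword.


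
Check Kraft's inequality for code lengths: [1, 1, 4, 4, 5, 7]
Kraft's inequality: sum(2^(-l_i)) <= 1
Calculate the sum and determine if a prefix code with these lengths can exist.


Sum = 2^(-1) + 2^(-1) + 2^(-4) + 2^(-4) + 2^(-5) + 2^(-7)
    = 0.5 + 0.5 + 0.0625 + 0.0625 + 0.03125 + 0.0078125
    = 149/128 = 1.1640625
Since 1.1640625 > 1, Kraft's inequality is NOT satisfied.
A prefix code with these lengths CANNOT exist.

Kraft sum = 1.1640625. Not satisfied.


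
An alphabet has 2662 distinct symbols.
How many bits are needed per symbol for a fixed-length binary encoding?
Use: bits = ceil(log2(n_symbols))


log2(2662) = 11.3783
Bracket: 2^11 = 2048 < 2662 <= 2^12 = 4096
So ceil(log2(2662)) = 12

bits = ceil(log2(2662)) = ceil(11.3783) = 12 bits


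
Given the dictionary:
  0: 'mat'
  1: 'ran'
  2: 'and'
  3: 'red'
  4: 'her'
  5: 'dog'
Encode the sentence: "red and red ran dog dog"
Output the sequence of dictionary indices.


Look up each word in the dictionary:
  'red' -> 3
  'and' -> 2
  'red' -> 3
  'ran' -> 1
  'dog' -> 5
  'dog' -> 5

Encoded: [3, 2, 3, 1, 5, 5]


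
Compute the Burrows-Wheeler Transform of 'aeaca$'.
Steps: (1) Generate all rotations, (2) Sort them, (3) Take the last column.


Rotations (sorted):
  0: $aeaca -> last char: a
  1: a$aeac -> last char: c
  2: aca$ae -> last char: e
  3: aeaca$ -> last char: $
  4: ca$aea -> last char: a
  5: eaca$a -> last char: a


BWT = ace$aa


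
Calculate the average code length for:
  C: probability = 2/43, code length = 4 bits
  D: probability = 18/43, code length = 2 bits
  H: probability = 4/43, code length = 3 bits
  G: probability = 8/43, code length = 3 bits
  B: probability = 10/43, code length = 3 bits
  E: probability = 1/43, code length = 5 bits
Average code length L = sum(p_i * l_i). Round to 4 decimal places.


Weighted contributions p_i * l_i:
  C: (2/43) * 4 = 8/43
  D: (18/43) * 2 = 36/43
  H: (4/43) * 3 = 12/43
  G: (8/43) * 3 = 24/43
  B: (10/43) * 3 = 30/43
  E: (1/43) * 5 = 5/43
Sum = (8 + 36 + 12 + 24 + 30 + 5)/43 = 115/43

L = 115/43 = 2.6744 bits/symbol


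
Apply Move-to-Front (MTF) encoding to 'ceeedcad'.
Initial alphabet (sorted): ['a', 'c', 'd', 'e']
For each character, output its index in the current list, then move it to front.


MTF encoding:
'c': index 1 in ['a', 'c', 'd', 'e'] -> ['c', 'a', 'd', 'e']
'e': index 3 in ['c', 'a', 'd', 'e'] -> ['e', 'c', 'a', 'd']
'e': index 0 in ['e', 'c', 'a', 'd'] -> ['e', 'c', 'a', 'd']
'e': index 0 in ['e', 'c', 'a', 'd'] -> ['e', 'c', 'a', 'd']
'd': index 3 in ['e', 'c', 'a', 'd'] -> ['d', 'e', 'c', 'a']
'c': index 2 in ['d', 'e', 'c', 'a'] -> ['c', 'd', 'e', 'a']
'a': index 3 in ['c', 'd', 'e', 'a'] -> ['a', 'c', 'd', 'e']
'd': index 2 in ['a', 'c', 'd', 'e'] -> ['d', 'a', 'c', 'e']


Output: [1, 3, 0, 0, 3, 2, 3, 2]


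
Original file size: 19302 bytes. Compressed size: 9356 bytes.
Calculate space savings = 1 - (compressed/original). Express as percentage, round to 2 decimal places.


ratio = compressed/original = 9356/19302 = 0.484717
savings = 1 - ratio = 1 - 0.484717 = 0.515283
as a percentage: 0.515283 * 100 = 51.53%

Space savings = 1 - 9356/19302 = 51.53%


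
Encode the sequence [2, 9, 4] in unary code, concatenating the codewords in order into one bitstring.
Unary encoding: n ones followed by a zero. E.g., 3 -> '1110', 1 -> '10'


Encode each number as n ones followed by a terminating 0:
  2 -> 110 (3 bits)
  9 -> 1111111110 (10 bits)
  4 -> 11110 (5 bits)
Total length = 3 + 10 + 5 = 18 bits.

Unary([2, 9, 4]) = 110111111111011110 (18 bits)


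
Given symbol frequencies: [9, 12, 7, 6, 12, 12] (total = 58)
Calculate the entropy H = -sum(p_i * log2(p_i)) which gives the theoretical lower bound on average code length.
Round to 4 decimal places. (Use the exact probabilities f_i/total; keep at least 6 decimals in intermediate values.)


Per-symbol terms -p_i * log2(p_i) with p_i = f_i/58:
  p = 9/58 = 0.155172: log2(p) = -2.688056, -p*log2(p) = 0.417112
  p = 12/58 = 0.206897: log2(p) = -2.273018, -p*log2(p) = 0.470280
  p = 7/58 = 0.120690: log2(p) = -3.050626, -p*log2(p) = 0.368179
  p = 6/58 = 0.103448: log2(p) = -3.273018, -p*log2(p) = 0.338588
  p = 12/58 = 0.206897: log2(p) = -2.273018, -p*log2(p) = 0.470280
  p = 12/58 = 0.206897: log2(p) = -2.273018, -p*log2(p) = 0.470280
H = 0.417112 + 0.470280 + 0.368179 + 0.338588 + 0.470280 + 0.470280 = 2.534719

H = 2.5347 bits/symbol


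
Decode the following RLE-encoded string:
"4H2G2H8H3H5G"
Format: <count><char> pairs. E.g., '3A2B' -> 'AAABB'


Expanding each <count><char> pair:
  4H -> 'HHHH'
  2G -> 'GG'
  2H -> 'HH'
  8H -> 'HHHHHHHH'
  3H -> 'HHH'
  5G -> 'GGGGG'

Decoded = HHHHGGHHHHHHHHHHHHHGGGGG


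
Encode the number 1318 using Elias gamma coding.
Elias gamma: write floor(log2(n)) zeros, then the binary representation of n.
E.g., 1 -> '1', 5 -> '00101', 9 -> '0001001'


num_bits = floor(log2(1318)) + 1 = 11
leading_zeros = num_bits - 1 = 10
binary(1318) = 10100100110

Elias gamma(1318) = '0000000000' + '10100100110' = 000000000010100100110 (21 bits)


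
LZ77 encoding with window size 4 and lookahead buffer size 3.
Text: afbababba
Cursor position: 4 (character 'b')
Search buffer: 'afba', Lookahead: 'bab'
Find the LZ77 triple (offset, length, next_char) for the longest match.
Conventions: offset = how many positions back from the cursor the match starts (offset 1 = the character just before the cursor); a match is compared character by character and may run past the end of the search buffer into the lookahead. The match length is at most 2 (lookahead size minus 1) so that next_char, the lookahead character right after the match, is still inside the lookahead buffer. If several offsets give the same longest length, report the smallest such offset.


Try each offset into the search buffer:
  offset=1 (pos 3, char 'a'): match length 0
  offset=2 (pos 2, char 'b'): match length 2
  offset=3 (pos 1, char 'f'): match length 0
  offset=4 (pos 0, char 'a'): match length 0
Longest match has length 2 at offset 2.
next_char = character at position 4 + 2 = 6 -> 'b'

Best match: offset=2, length=2 (matching 'ba' starting at position 2)
LZ77 triple: (2, 2, 'b')


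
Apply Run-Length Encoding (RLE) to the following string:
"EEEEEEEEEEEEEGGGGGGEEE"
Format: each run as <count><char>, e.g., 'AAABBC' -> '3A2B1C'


Scanning runs left to right:
  i=0: run of 'E' x 13 -> '13E'
  i=13: run of 'G' x 6 -> '6G'
  i=19: run of 'E' x 3 -> '3E'

RLE = 13E6G3E


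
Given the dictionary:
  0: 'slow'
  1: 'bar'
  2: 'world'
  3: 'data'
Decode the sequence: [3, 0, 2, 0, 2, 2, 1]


Look up each index in the dictionary:
  3 -> 'data'
  0 -> 'slow'
  2 -> 'world'
  0 -> 'slow'
  2 -> 'world'
  2 -> 'world'
  1 -> 'bar'

Decoded: "data slow world slow world world bar"


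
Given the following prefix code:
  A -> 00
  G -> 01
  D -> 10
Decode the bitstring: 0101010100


Decoding step by step:
Bits 01 -> G
Bits 01 -> G
Bits 01 -> G
Bits 01 -> G
Bits 00 -> A


Decoded message: GGGGA


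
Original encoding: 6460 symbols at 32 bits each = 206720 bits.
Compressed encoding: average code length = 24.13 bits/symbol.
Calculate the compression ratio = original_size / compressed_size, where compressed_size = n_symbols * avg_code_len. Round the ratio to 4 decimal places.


original_size = n_symbols * orig_bits = 6460 * 32 = 206720 bits
compressed_size = n_symbols * avg_code_len = 6460 * 24.13 = 155879.8 bits
ratio = original_size / compressed_size = 206720 / 155879.8 = 1.3262

Compression ratio = 1.3262


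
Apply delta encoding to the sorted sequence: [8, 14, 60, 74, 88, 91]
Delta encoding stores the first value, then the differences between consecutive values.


First value: 8
Deltas:
  14 - 8 = 6
  60 - 14 = 46
  74 - 60 = 14
  88 - 74 = 14
  91 - 88 = 3


Delta encoded: [8, 6, 46, 14, 14, 3]


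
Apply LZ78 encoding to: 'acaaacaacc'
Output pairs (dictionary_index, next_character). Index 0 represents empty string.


LZ78 encoding steps:
Dictionary: {0: ''}
Step 1: w='' (idx 0), next='a' -> output (0, 'a'), add 'a' as idx 1
Step 2: w='' (idx 0), next='c' -> output (0, 'c'), add 'c' as idx 2
Step 3: w='a' (idx 1), next='a' -> output (1, 'a'), add 'aa' as idx 3
Step 4: w='a' (idx 1), next='c' -> output (1, 'c'), add 'ac' as idx 4
Step 5: w='aa' (idx 3), next='c' -> output (3, 'c'), add 'aac' as idx 5
Step 6: w='c' (idx 2), end of input -> output (2, '')


Encoded: [(0, 'a'), (0, 'c'), (1, 'a'), (1, 'c'), (3, 'c'), (2, '')]


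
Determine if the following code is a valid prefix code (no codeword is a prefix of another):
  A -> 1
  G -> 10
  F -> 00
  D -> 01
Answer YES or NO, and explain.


Checking each pair (does one codeword prefix another?):
  A='1' vs G='10': prefix -- VIOLATION

NO -- this is NOT a valid prefix code. A (1) is a prefix of G (10).


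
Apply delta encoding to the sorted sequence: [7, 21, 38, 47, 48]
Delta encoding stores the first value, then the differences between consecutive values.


First value: 7
Deltas:
  21 - 7 = 14
  38 - 21 = 17
  47 - 38 = 9
  48 - 47 = 1


Delta encoded: [7, 14, 17, 9, 1]


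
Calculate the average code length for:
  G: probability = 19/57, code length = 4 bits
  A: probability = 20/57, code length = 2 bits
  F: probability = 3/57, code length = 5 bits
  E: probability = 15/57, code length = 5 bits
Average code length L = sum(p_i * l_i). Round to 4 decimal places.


Weighted contributions p_i * l_i:
  G: (19/57) * 4 = 76/57
  A: (20/57) * 2 = 40/57
  F: (3/57) * 5 = 15/57
  E: (15/57) * 5 = 75/57
Sum = (76 + 40 + 15 + 75)/57 = 206/57

L = 206/57 = 3.6140 bits/symbol


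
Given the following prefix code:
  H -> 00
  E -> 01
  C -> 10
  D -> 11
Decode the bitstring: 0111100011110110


Decoding step by step:
Bits 01 -> E
Bits 11 -> D
Bits 10 -> C
Bits 00 -> H
Bits 11 -> D
Bits 11 -> D
Bits 01 -> E
Bits 10 -> C


Decoded message: EDCHDDEC


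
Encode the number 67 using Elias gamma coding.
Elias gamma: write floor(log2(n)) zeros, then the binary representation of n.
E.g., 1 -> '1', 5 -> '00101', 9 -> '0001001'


num_bits = floor(log2(67)) + 1 = 7
leading_zeros = num_bits - 1 = 6
binary(67) = 1000011

Elias gamma(67) = '000000' + '1000011' = 0000001000011 (13 bits)


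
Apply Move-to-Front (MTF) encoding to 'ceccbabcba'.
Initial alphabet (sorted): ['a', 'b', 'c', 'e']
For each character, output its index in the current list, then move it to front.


MTF encoding:
'c': index 2 in ['a', 'b', 'c', 'e'] -> ['c', 'a', 'b', 'e']
'e': index 3 in ['c', 'a', 'b', 'e'] -> ['e', 'c', 'a', 'b']
'c': index 1 in ['e', 'c', 'a', 'b'] -> ['c', 'e', 'a', 'b']
'c': index 0 in ['c', 'e', 'a', 'b'] -> ['c', 'e', 'a', 'b']
'b': index 3 in ['c', 'e', 'a', 'b'] -> ['b', 'c', 'e', 'a']
'a': index 3 in ['b', 'c', 'e', 'a'] -> ['a', 'b', 'c', 'e']
'b': index 1 in ['a', 'b', 'c', 'e'] -> ['b', 'a', 'c', 'e']
'c': index 2 in ['b', 'a', 'c', 'e'] -> ['c', 'b', 'a', 'e']
'b': index 1 in ['c', 'b', 'a', 'e'] -> ['b', 'c', 'a', 'e']
'a': index 2 in ['b', 'c', 'a', 'e'] -> ['a', 'b', 'c', 'e']


Output: [2, 3, 1, 0, 3, 3, 1, 2, 1, 2]
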